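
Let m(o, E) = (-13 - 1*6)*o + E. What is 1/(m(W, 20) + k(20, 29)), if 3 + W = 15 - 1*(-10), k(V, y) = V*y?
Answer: 1/182 ≈ 0.0054945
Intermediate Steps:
W = 22 (W = -3 + (15 - 1*(-10)) = -3 + (15 + 10) = -3 + 25 = 22)
m(o, E) = E - 19*o (m(o, E) = (-13 - 6)*o + E = -19*o + E = E - 19*o)
1/(m(W, 20) + k(20, 29)) = 1/((20 - 19*22) + 20*29) = 1/((20 - 418) + 580) = 1/(-398 + 580) = 1/182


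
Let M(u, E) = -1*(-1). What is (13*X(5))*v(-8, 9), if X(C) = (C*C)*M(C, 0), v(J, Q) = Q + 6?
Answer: 4875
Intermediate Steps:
v(J, Q) = 6 + Q
M(u, E) = 1
X(C) = C² (X(C) = (C*C)*1 = C²*1 = C²)
(13*X(5))*v(-8, 9) = (13*5²)*(6 + 9) = (13*25)*15 = 325*15 = 4875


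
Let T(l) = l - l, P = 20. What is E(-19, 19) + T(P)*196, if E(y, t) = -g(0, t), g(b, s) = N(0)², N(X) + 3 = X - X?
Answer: -9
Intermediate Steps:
T(l) = 0
N(X) = -3 (N(X) = -3 + (X - X) = -3 + 0 = -3)
g(b, s) = 9 (g(b, s) = (-3)² = 9)
E(y, t) = -9 (E(y, t) = -1*9 = -9)
E(-19, 19) + T(P)*196 = -9 + 0*196 = -9 + 0 = -9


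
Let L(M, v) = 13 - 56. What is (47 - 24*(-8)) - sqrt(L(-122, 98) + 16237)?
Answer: 239 - sqrt(16194) ≈ 111.74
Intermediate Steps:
L(M, v) = -43
(47 - 24*(-8)) - sqrt(L(-122, 98) + 16237) = (47 - 24*(-8)) - sqrt(-43 + 16237) = (47 + 192) - sqrt(16194) = 239 - sqrt(16194)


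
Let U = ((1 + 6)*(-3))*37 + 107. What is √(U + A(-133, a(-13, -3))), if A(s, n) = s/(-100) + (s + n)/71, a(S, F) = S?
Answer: I*√338113147/710 ≈ 25.898*I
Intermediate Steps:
A(s, n) = n/71 + 29*s/7100 (A(s, n) = s*(-1/100) + (n + s)*(1/71) = -s/100 + (n/71 + s/71) = n/71 + 29*s/7100)
U = -670 (U = (7*(-3))*37 + 107 = -21*37 + 107 = -777 + 107 = -670)
√(U + A(-133, a(-13, -3))) = √(-670 + ((1/71)*(-13) + (29/7100)*(-133))) = √(-670 + (-13/71 - 3857/7100)) = √(-670 - 5157/7100) = √(-4762157/7100) = I*√338113147/710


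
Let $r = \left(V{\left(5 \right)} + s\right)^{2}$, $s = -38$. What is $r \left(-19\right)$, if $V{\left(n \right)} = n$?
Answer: $-20691$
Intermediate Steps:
$r = 1089$ ($r = \left(5 - 38\right)^{2} = \left(-33\right)^{2} = 1089$)
$r \left(-19\right) = 1089 \left(-19\right) = -20691$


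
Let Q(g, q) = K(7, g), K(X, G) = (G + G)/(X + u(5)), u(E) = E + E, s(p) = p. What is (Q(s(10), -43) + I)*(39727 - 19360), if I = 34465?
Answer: 11933534475/17 ≈ 7.0197e+8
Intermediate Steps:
u(E) = 2*E
K(X, G) = 2*G/(10 + X) (K(X, G) = (G + G)/(X + 2*5) = (2*G)/(X + 10) = (2*G)/(10 + X) = 2*G/(10 + X))
Q(g, q) = 2*g/17 (Q(g, q) = 2*g/(10 + 7) = 2*g/17)
(Q(s(10), -43) + I)*(39727 - 19360) = ((2/17)*10 + 34465)*(39727 - 19360) = (20/17 + 34465)*20367 = (585925/17)*20367 = 11933534475/17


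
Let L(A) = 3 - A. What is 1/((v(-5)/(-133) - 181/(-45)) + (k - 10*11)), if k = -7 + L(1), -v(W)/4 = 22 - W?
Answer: -5985/659342 ≈ -0.0090772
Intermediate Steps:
v(W) = -88 + 4*W (v(W) = -4*(22 - W) = -88 + 4*W)
k = -5 (k = -7 + (3 - 1*1) = -7 + (3 - 1) = -7 + 2 = -5)
1/((v(-5)/(-133) - 181/(-45)) + (k - 10*11)) = 1/(((-88 + 4*(-5))/(-133) - 181/(-45)) + (-5 - 10*11)) = 1/(((-88 - 20)*(-1/133) - 181*(-1/45)) + (-5 - 110)) = 1/((-108*(-1/133) + 181/45) - 115) = 1/((108/133 + 181/45) - 115) = 1/(28933/5985 - 115) = 1/(-659342/5985) = -5985/659342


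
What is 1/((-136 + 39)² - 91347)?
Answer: -1/81938 ≈ -1.2204e-5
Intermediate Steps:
1/((-136 + 39)² - 91347) = 1/((-97)² - 91347) = 1/(9409 - 91347) = 1/(-81938) = -1/81938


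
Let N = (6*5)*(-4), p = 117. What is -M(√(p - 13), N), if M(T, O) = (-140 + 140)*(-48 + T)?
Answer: 0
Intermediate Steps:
N = -120 (N = 30*(-4) = -120)
M(T, O) = 0 (M(T, O) = 0*(-48 + T) = 0)
-M(√(p - 13), N) = -1*0 = 0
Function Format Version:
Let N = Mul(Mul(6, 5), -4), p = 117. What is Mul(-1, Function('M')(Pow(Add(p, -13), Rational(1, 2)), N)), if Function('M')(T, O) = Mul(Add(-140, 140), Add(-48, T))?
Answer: 0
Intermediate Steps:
N = -120 (N = Mul(30, -4) = -120)
Function('M')(T, O) = 0 (Function('M')(T, O) = Mul(0, Add(-48, T)) = 0)
Mul(-1, Function('M')(Pow(Add(p, -13), Rational(1, 2)), N)) = Mul(-1, 0) = 0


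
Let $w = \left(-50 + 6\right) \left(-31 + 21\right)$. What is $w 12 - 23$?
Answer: $5257$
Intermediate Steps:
$w = 440$ ($w = \left(-44\right) \left(-10\right) = 440$)
$w 12 - 23 = 440 \cdot 12 - 23 = 5280 - 23 = 5257$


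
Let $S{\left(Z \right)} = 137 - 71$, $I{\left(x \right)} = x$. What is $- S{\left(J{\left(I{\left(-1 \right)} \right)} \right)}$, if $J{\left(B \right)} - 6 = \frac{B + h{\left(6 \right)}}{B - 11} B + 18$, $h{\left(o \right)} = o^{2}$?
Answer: $-66$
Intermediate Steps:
$J{\left(B \right)} = 24 + \frac{B \left(36 + B\right)}{-11 + B}$ ($J{\left(B \right)} = 6 + \left(\frac{B + 6^{2}}{B - 11} B + 18\right) = 6 + \left(\frac{B + 36}{-11 + B} B + 18\right) = 6 + \left(\frac{36 + B}{-11 + B} B + 18\right) = 6 + \left(\frac{B \left(36 + B\right)}{-11 + B} + 18\right) = 6 + \left(18 + \frac{B \left(36 + B\right)}{-11 + B}\right) = 24 + \frac{B \left(36 + B\right)}{-11 + B}$)
$S{\left(Z \right)} = 66$ ($S{\left(Z \right)} = 137 - 71 = 66$)
$- S{\left(J{\left(I{\left(-1 \right)} \right)} \right)} = \left(-1\right) 66 = -66$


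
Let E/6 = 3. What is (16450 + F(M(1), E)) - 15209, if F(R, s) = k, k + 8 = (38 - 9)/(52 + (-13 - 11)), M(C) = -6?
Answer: 34553/28 ≈ 1234.0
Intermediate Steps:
E = 18 (E = 6*3 = 18)
k = -195/28 (k = -8 + (38 - 9)/(52 + (-13 - 11)) = -8 + 29/(52 - 24) = -8 + 29/28 = -195/28 ≈ -6.9643)
F(R, s) = -195/28
(16450 + F(M(1), E)) - 15209 = (16450 - 195/28) - 15209 = 460405/28 - 15209 = 34553/28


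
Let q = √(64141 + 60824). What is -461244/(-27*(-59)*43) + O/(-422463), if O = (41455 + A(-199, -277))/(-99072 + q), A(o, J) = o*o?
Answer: -400201382327988100/59433623792319357 + 81056*√13885/1382177297495799 ≈ -6.7336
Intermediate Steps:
A(o, J) = o²
q = 3*√13885 (q = √124965 = 3*√13885 ≈ 353.50)
O = 81056/(-99072 + 3*√13885) (O = (41455 + (-199)²)/(-99072 + 3*√13885) = (41455 + 39601)/(-99072 + 3*√13885) = 81056/(-99072 + 3*√13885) ≈ -0.82108)
-461244/(-27*(-59)*43) + O/(-422463) = -461244/(-27*(-59)*43) + (-892264448/1090570691 - 81056*√13885/3271712073)/(-422463) = -461244/(1593*43) + (-892264448/1090570691 - 81056*√13885/3271712073)*(-1/422463) = -461244/68499 + (892264448/460725765831933 + 81056*√13885/1382177297495799) = -461244*1/68499 + (892264448/460725765831933 + 81056*√13885/1382177297495799) = -153748/22833 + (892264448/460725765831933 + 81056*√13885/1382177297495799) = -400201382327988100/59433623792319357 + 81056*√13885/1382177297495799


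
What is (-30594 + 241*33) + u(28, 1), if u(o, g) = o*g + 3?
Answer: -22610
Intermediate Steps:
u(o, g) = 3 + g*o (u(o, g) = g*o + 3 = 3 + g*o)
(-30594 + 241*33) + u(28, 1) = (-30594 + 241*33) + (3 + 1*28) = (-30594 + 7953) + (3 + 28) = -22641 + 31 = -22610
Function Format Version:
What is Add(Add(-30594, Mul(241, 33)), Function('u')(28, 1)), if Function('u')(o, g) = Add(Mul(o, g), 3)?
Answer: -22610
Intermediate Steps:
Function('u')(o, g) = Add(3, Mul(g, o)) (Function('u')(o, g) = Add(Mul(g, o), 3) = Add(3, Mul(g, o)))
Add(Add(-30594, Mul(241, 33)), Function('u')(28, 1)) = Add(Add(-30594, Mul(241, 33)), Add(3, Mul(1, 28))) = Add(Add(-30594, 7953), Add(3, 28)) = Add(-22641, 31) = -22610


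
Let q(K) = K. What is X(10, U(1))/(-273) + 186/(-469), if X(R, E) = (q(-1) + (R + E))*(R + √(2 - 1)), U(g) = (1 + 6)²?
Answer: -50000/18291 ≈ -2.7336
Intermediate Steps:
U(g) = 49 (U(g) = 7² = 49)
X(R, E) = (1 + R)*(-1 + E + R) (X(R, E) = (-1 + (R + E))*(R + √(2 - 1)) = (-1 + (E + R))*(R + √1) = (-1 + E + R)*(R + 1) = (-1 + E + R)*(1 + R) = (1 + R)*(-1 + E + R))
X(10, U(1))/(-273) + 186/(-469) = (-1 + 49 + 10² + 49*10)/(-273) + 186/(-469) = (-1 + 49 + 100 + 490)*(-1/273) + 186*(-1/469) = 638*(-1/273) - 186/469 = -638/273 - 186/469 = -50000/18291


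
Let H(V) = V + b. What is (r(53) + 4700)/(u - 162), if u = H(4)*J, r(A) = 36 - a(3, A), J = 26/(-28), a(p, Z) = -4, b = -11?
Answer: -9480/311 ≈ -30.482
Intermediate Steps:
J = -13/14 (J = 26*(-1/28) = -13/14 ≈ -0.92857)
r(A) = 40 (r(A) = 36 - 1*(-4) = 36 + 4 = 40)
H(V) = -11 + V (H(V) = V - 11 = -11 + V)
u = 13/2 (u = (-11 + 4)*(-13/14) = -7*(-13/14) = 13/2 ≈ 6.5000)
(r(53) + 4700)/(u - 162) = (40 + 4700)/(13/2 - 162) = 4740/(-311/2) = 4740*(-2/311) = -9480/311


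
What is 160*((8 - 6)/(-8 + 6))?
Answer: -160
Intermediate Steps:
160*((8 - 6)/(-8 + 6)) = 160*(2/(-2)) = 160*(2*(-½)) = 160*(-1) = -160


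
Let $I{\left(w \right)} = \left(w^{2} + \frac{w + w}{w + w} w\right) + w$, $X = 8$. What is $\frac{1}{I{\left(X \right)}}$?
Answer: $\frac{1}{80} \approx 0.0125$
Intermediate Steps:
$I{\left(w \right)} = w^{2} + 2 w$ ($I{\left(w \right)} = \left(w^{2} + \frac{2 w}{2 w} w\right) + w = \left(w^{2} + 2 w \frac{1}{2 w} w\right) + w = \left(w^{2} + 1 w\right) + w = \left(w^{2} + w\right) + w = \left(w + w^{2}\right) + w = w^{2} + 2 w$)
$\frac{1}{I{\left(X \right)}} = \frac{1}{8 \left(2 + 8\right)} = \frac{1}{8 \cdot 10} = \frac{1}{80}$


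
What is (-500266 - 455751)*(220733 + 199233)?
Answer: -401494635422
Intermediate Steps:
(-500266 - 455751)*(220733 + 199233) = -956017*419966 = -401494635422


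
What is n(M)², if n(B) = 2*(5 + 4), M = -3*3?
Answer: 324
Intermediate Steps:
M = -9
n(B) = 18 (n(B) = 2*9 = 18)
n(M)² = 18² = 324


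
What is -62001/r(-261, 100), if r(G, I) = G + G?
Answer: 6889/58 ≈ 118.78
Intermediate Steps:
r(G, I) = 2*G
-62001/r(-261, 100) = -62001/(2*(-261)) = -62001/(-522) = -62001*(-1/522) = 6889/58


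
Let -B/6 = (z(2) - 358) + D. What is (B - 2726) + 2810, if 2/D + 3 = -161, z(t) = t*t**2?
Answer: 89547/41 ≈ 2184.1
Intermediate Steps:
z(t) = t**3
D = -1/82 (D = 2/(-3 - 161) = 2/(-164) = 2*(-1/164) = -1/82 ≈ -0.012195)
B = 86103/41 (B = -6*((2**3 - 358) - 1/82) = -6*((8 - 358) - 1/82) = -6*(-350 - 1/82) = -6*(-28701/82) = 86103/41 ≈ 2100.1)
(B - 2726) + 2810 = (86103/41 - 2726) + 2810 = -25663/41 + 2810 = 89547/41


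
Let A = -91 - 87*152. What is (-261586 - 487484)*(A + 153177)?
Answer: -104766428340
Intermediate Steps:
A = -13315 (A = -91 - 13224 = -13315)
(-261586 - 487484)*(A + 153177) = (-261586 - 487484)*(-13315 + 153177) = -749070*139862 = -104766428340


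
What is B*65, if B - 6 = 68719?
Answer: 4467125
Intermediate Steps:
B = 68725 (B = 6 + 68719 = 68725)
B*65 = 68725*65 = 4467125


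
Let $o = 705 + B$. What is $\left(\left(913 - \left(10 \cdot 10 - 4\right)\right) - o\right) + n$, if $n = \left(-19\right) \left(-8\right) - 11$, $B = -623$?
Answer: $876$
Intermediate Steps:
$n = 141$ ($n = 152 - 11 = 141$)
$o = 82$ ($o = 705 - 623 = 82$)
$\left(\left(913 - \left(10 \cdot 10 - 4\right)\right) - o\right) + n = \left(\left(913 - \left(10 \cdot 10 - 4\right)\right) - 82\right) + 141 = \left(\left(913 - \left(100 - 4\right)\right) - 82\right) + 141 = \left(\left(913 - 96\right) - 82\right) + 141 = \left(817 - 82\right) + 141 = 735 + 141 = 876$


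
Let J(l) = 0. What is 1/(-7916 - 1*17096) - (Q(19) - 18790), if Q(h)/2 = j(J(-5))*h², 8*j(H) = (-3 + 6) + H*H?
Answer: 115800870/6253 ≈ 18519.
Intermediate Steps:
j(H) = 3/8 + H²/8 (j(H) = ((-3 + 6) + H*H)/8 = (3 + H²)/8 = 3/8 + H²/8)
Q(h) = 3*h²/4 (Q(h) = 2*((3/8 + (⅛)*0²)*h²) = 2*((3/8 + (⅛)*0)*h²) = 2*((3/8 + 0)*h²) = 2*(3*h²/8) = 3*h²/4)
1/(-7916 - 1*17096) - (Q(19) - 18790) = 1/(-7916 - 1*17096) - ((¾)*19² - 18790) = 1/(-7916 - 17096) - ((¾)*361 - 18790) = 1/(-25012) - (1083/4 - 18790) = -1/25012 - 1*(-74077/4) = -1/25012 + 74077/4 = 115800870/6253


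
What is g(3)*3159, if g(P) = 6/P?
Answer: 6318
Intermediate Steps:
g(3)*3159 = (6/3)*3159 = (6*(⅓))*3159 = 2*3159 = 6318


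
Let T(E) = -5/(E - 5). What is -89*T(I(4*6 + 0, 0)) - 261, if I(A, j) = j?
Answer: -350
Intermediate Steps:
T(E) = -5/(-5 + E)
-89*T(I(4*6 + 0, 0)) - 261 = -(-445)/(-5 + 0) - 261 = -(-445)/(-5) - 261 = -(-445)*(-1)/5 - 261 = -89*1 - 261 = -89 - 261 = -350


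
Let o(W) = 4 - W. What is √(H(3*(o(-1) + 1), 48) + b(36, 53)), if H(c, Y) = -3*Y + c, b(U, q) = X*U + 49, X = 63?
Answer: √2191 ≈ 46.808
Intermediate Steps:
b(U, q) = 49 + 63*U (b(U, q) = 63*U + 49 = 49 + 63*U)
H(c, Y) = c - 3*Y
√(H(3*(o(-1) + 1), 48) + b(36, 53)) = √((3*((4 - 1*(-1)) + 1) - 3*48) + (49 + 63*36)) = √((3*((4 + 1) + 1) - 144) + (49 + 2268)) = √((3*(5 + 1) - 144) + 2317) = √((3*6 - 144) + 2317) = √((18 - 144) + 2317) = √(-126 + 2317) = √2191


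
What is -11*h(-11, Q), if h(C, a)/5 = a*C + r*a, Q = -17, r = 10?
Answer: -935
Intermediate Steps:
h(C, a) = 50*a + 5*C*a (h(C, a) = 5*(a*C + 10*a) = 5*(C*a + 10*a) = 5*(10*a + C*a) = 50*a + 5*C*a)
-11*h(-11, Q) = -55*(-17)*(10 - 11) = -55*(-17)*(-1) = -11*85 = -935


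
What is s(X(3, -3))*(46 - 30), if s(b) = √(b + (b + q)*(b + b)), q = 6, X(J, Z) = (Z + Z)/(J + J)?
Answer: 16*I*√11 ≈ 53.066*I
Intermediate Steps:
X(J, Z) = Z/J (X(J, Z) = (2*Z)/((2*J)) = (2*Z)*(1/(2*J)) = Z/J)
s(b) = √(b + 2*b*(6 + b)) (s(b) = √(b + (b + 6)*(b + b)) = √(b + (6 + b)*(2*b)) = √(b + 2*b*(6 + b)))
s(X(3, -3))*(46 - 30) = √((-3/3)*(13 + 2*(-3/3)))*(46 - 30) = √((-3*⅓)*(13 + 2*(-3*⅓)))*16 = √(-(13 + 2*(-1)))*16 = √(-(13 - 2))*16 = √(-1*11)*16 = √(-11)*16 = (I*√11)*16 = 16*I*√11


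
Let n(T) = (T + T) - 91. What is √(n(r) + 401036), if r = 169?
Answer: 3*√44587 ≈ 633.47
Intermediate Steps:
n(T) = -91 + 2*T (n(T) = 2*T - 91 = -91 + 2*T)
√(n(r) + 401036) = √((-91 + 2*169) + 401036) = √((-91 + 338) + 401036) = √(247 + 401036) = √401283 = 3*√44587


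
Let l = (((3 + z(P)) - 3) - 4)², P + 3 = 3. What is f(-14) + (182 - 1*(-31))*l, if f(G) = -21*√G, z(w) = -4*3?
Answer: 54528 - 21*I*√14 ≈ 54528.0 - 78.575*I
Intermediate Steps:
P = 0 (P = -3 + 3 = 0)
z(w) = -12
l = 256 (l = (((3 - 12) - 3) - 4)² = ((-9 - 3) - 4)² = (-12 - 4)² = (-16)² = 256)
f(-14) + (182 - 1*(-31))*l = -21*I*√14 + (182 - 1*(-31))*256 = -21*I*√14 + (182 + 31)*256 = -21*I*√14 + 213*256 = -21*I*√14 + 54528 = 54528 - 21*I*√14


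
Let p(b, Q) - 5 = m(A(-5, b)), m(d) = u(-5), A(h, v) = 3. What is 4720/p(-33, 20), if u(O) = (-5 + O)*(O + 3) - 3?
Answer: 2360/11 ≈ 214.55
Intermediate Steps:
u(O) = -3 + (-5 + O)*(3 + O) (u(O) = (-5 + O)*(3 + O) - 3 = -3 + (-5 + O)*(3 + O))
m(d) = 17 (m(d) = -18 + (-5)² - 2*(-5) = -18 + 25 + 10 = 17)
p(b, Q) = 22 (p(b, Q) = 5 + 17 = 22)
4720/p(-33, 20) = 4720/22 = 4720*(1/22) = 2360/11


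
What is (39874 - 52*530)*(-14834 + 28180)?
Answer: 164342644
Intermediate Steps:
(39874 - 52*530)*(-14834 + 28180) = (39874 - 27560)*13346 = 12314*13346 = 164342644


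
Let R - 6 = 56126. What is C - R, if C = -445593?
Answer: -501725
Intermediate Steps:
R = 56132 (R = 6 + 56126 = 56132)
C - R = -445593 - 1*56132 = -445593 - 56132 = -501725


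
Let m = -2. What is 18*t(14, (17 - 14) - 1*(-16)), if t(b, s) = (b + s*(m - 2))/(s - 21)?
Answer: 558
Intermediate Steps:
t(b, s) = (b - 4*s)/(-21 + s) (t(b, s) = (b + s*(-2 - 2))/(s - 21) = (b + s*(-4))/(-21 + s) = (b - 4*s)/(-21 + s))
18*t(14, (17 - 14) - 1*(-16)) = 18*((14 - 4*((17 - 14) - 1*(-16)))/(-21 + ((17 - 14) - 1*(-16)))) = 18*((14 - 4*(3 + 16))/(-21 + (3 + 16))) = 18*((14 - 4*19)/(-21 + 19)) = 18*((14 - 76)/(-2)) = 18*(-½*(-62)) = 18*31 = 558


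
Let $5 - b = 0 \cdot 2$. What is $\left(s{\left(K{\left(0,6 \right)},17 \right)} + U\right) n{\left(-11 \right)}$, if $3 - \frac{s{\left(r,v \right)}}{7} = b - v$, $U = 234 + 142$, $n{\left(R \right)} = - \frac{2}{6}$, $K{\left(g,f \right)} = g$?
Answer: $- \frac{481}{3} \approx -160.33$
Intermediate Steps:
$n{\left(R \right)} = - \frac{1}{3}$ ($n{\left(R \right)} = \left(-2\right) \frac{1}{6} = - \frac{1}{3}$)
$U = 376$
$b = 5$ ($b = 5 - 0 \cdot 2 = 5 - 0 = 5 + 0 = 5$)
$s{\left(r,v \right)} = -14 + 7 v$ ($s{\left(r,v \right)} = 21 - 7 \left(5 - v\right) = 21 + \left(-35 + 7 v\right) = -14 + 7 v$)
$\left(s{\left(K{\left(0,6 \right)},17 \right)} + U\right) n{\left(-11 \right)} = \left(\left(-14 + 7 \cdot 17\right) + 376\right) \left(- \frac{1}{3}\right) = \left(\left(-14 + 119\right) + 376\right) \left(- \frac{1}{3}\right) = \left(105 + 376\right) \left(- \frac{1}{3}\right) = 481 \left(- \frac{1}{3}\right) = - \frac{481}{3}$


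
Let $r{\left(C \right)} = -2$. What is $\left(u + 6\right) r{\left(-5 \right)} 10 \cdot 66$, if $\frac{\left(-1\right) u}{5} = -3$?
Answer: $-27720$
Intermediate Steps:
$u = 15$ ($u = \left(-5\right) \left(-3\right) = 15$)
$\left(u + 6\right) r{\left(-5 \right)} 10 \cdot 66 = \left(15 + 6\right) \left(-2\right) 10 \cdot 66 = 21 \left(-2\right) 10 \cdot 66 = \left(-42\right) 10 \cdot 66 = \left(-420\right) 66 = -27720$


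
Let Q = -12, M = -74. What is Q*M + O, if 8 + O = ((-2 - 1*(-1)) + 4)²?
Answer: 889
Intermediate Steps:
O = 1 (O = -8 + ((-2 - 1*(-1)) + 4)² = -8 + ((-2 + 1) + 4)² = -8 + (-1 + 4)² = -8 + 3² = -8 + 9 = 1)
Q*M + O = -12*(-74) + 1 = 888 + 1 = 889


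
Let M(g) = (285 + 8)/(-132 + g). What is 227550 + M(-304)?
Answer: 99211507/436 ≈ 2.2755e+5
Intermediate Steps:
M(g) = 293/(-132 + g)
227550 + M(-304) = 227550 + 293/(-132 - 304) = 227550 + 293/(-436) = 227550 + 293*(-1/436) = 227550 - 293/436 = 99211507/436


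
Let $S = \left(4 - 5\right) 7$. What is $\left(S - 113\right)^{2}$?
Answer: $14400$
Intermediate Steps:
$S = -7$ ($S = \left(-1\right) 7 = -7$)
$\left(S - 113\right)^{2} = \left(-7 - 113\right)^{2} = \left(-120\right)^{2} = 14400$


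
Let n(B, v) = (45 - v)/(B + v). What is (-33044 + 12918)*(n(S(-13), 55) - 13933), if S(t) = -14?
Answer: 11497239138/41 ≈ 2.8042e+8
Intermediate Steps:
n(B, v) = (45 - v)/(B + v)
(-33044 + 12918)*(n(S(-13), 55) - 13933) = (-33044 + 12918)*((45 - 1*55)/(-14 + 55) - 13933) = -20126*((45 - 55)/41 - 13933) = -20126*((1/41)*(-10) - 13933) = -20126*(-10/41 - 13933) = -20126*(-571263/41) = 11497239138/41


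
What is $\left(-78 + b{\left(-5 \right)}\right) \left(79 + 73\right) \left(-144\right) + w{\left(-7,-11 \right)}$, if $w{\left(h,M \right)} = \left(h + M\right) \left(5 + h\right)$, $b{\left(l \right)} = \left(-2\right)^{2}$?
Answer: $1619748$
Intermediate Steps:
$b{\left(l \right)} = 4$
$w{\left(h,M \right)} = \left(5 + h\right) \left(M + h\right)$ ($w{\left(h,M \right)} = \left(M + h\right) \left(5 + h\right) = \left(5 + h\right) \left(M + h\right)$)
$\left(-78 + b{\left(-5 \right)}\right) \left(79 + 73\right) \left(-144\right) + w{\left(-7,-11 \right)} = \left(-78 + 4\right) \left(79 + 73\right) \left(-144\right) + \left(\left(-7\right)^{2} + 5 \left(-11\right) + 5 \left(-7\right) - -77\right) = \left(-74\right) 152 \left(-144\right) + \left(49 - 55 - 35 + 77\right) = \left(-11248\right) \left(-144\right) + 36 = 1619712 + 36 = 1619748$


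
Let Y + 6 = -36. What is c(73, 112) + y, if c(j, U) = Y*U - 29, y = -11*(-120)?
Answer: -3413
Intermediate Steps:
Y = -42 (Y = -6 - 36 = -42)
y = 1320
c(j, U) = -29 - 42*U (c(j, U) = -42*U - 29 = -29 - 42*U)
c(73, 112) + y = (-29 - 42*112) + 1320 = (-29 - 4704) + 1320 = -4733 + 1320 = -3413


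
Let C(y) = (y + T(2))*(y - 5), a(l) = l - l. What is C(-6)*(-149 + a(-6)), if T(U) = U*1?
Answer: -6556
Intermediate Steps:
T(U) = U
a(l) = 0
C(y) = (-5 + y)*(2 + y) (C(y) = (y + 2)*(y - 5) = (2 + y)*(-5 + y) = (-5 + y)*(2 + y))
C(-6)*(-149 + a(-6)) = (-10 + (-6)² - 3*(-6))*(-149 + 0) = (-10 + 36 + 18)*(-149) = 44*(-149) = -6556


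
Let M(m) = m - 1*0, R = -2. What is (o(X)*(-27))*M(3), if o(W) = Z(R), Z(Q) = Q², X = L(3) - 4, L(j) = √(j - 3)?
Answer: -324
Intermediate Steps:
L(j) = √(-3 + j)
X = -4 (X = √(-3 + 3) - 4 = √0 - 4 = 0 - 4 = -4)
M(m) = m (M(m) = m + 0 = m)
o(W) = 4 (o(W) = (-2)² = 4)
(o(X)*(-27))*M(3) = (4*(-27))*3 = -108*3 = -324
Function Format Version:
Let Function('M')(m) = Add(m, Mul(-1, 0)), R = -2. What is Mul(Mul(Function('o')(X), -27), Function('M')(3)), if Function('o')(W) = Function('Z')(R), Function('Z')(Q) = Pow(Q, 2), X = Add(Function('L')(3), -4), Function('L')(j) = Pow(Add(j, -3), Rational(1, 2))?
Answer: -324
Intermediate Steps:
Function('L')(j) = Pow(Add(-3, j), Rational(1, 2))
X = -4 (X = Add(Pow(Add(-3, 3), Rational(1, 2)), -4) = Add(Pow(0, Rational(1, 2)), -4) = Add(0, -4) = -4)
Function('M')(m) = m (Function('M')(m) = Add(m, 0) = m)
Function('o')(W) = 4 (Function('o')(W) = Pow(-2, 2) = 4)
Mul(Mul(Function('o')(X), -27), Function('M')(3)) = Mul(Mul(4, -27), 3) = Mul(-108, 3) = -324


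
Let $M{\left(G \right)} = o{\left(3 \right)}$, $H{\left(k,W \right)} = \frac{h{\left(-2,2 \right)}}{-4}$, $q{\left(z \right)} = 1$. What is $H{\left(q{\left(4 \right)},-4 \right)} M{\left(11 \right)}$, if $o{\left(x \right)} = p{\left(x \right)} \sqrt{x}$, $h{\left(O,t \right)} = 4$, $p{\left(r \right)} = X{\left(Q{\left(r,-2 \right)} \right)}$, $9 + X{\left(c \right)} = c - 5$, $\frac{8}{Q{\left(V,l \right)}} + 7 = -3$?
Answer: $\frac{74 \sqrt{3}}{5} \approx 25.634$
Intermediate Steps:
$Q{\left(V,l \right)} = - \frac{4}{5}$ ($Q{\left(V,l \right)} = \frac{8}{-7 - 3} = \frac{8}{-10} = 8 \left(- \frac{1}{10}\right) = - \frac{4}{5}$)
$X{\left(c \right)} = -14 + c$ ($X{\left(c \right)} = -9 + \left(c - 5\right) = -9 + \left(-5 + c\right) = -14 + c$)
$p{\left(r \right)} = - \frac{74}{5}$ ($p{\left(r \right)} = -14 - \frac{4}{5} = - \frac{74}{5}$)
$o{\left(x \right)} = - \frac{74 \sqrt{x}}{5}$
$H{\left(k,W \right)} = -1$ ($H{\left(k,W \right)} = \frac{4}{-4} = 4 \left(- \frac{1}{4}\right) = -1$)
$M{\left(G \right)} = - \frac{74 \sqrt{3}}{5}$
$H{\left(q{\left(4 \right)},-4 \right)} M{\left(11 \right)} = - \frac{\left(-74\right) \sqrt{3}}{5} = \frac{74 \sqrt{3}}{5}$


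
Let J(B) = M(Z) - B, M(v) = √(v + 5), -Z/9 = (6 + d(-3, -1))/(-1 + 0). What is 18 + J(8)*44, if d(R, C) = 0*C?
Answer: -334 + 44*√59 ≈ 3.9704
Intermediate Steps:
d(R, C) = 0
Z = 54 (Z = -9*(6 + 0)/(-1 + 0) = -54/(-1) = -54*(-1) = -9*(-6) = 54)
M(v) = √(5 + v)
J(B) = √59 - B (J(B) = √(5 + 54) - B = √59 - B)
18 + J(8)*44 = 18 + (√59 - 1*8)*44 = 18 + (√59 - 8)*44 = 18 + (-8 + √59)*44 = 18 + (-352 + 44*√59) = -334 + 44*√59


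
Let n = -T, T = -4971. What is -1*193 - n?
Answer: -5164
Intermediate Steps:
n = 4971 (n = -1*(-4971) = 4971)
-1*193 - n = -1*193 - 1*4971 = -193 - 4971 = -5164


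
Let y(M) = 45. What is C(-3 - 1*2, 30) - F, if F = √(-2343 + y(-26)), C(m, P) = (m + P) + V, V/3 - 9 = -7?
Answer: 31 - I*√2298 ≈ 31.0 - 47.937*I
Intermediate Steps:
V = 6 (V = 27 + 3*(-7) = 27 - 21 = 6)
C(m, P) = 6 + P + m (C(m, P) = (m + P) + 6 = (P + m) + 6 = 6 + P + m)
F = I*√2298 (F = √(-2343 + 45) = √(-2298) = I*√2298 ≈ 47.937*I)
C(-3 - 1*2, 30) - F = (6 + 30 + (-3 - 1*2)) - I*√2298 = (6 + 30 + (-3 - 2)) - I*√2298 = (6 + 30 - 5) - I*√2298 = 31 - I*√2298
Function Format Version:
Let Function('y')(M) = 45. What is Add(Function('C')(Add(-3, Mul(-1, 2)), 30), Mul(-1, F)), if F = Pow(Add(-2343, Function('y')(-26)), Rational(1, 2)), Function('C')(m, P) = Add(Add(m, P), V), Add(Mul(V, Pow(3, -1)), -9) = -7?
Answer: Add(31, Mul(-1, I, Pow(2298, Rational(1, 2)))) ≈ Add(31.000, Mul(-47.937, I))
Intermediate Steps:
V = 6 (V = Add(27, Mul(3, -7)) = Add(27, -21) = 6)
Function('C')(m, P) = Add(6, P, m) (Function('C')(m, P) = Add(Add(m, P), 6) = Add(Add(P, m), 6) = Add(6, P, m))
F = Mul(I, Pow(2298, Rational(1, 2))) (F = Pow(Add(-2343, 45), Rational(1, 2)) = Pow(-2298, Rational(1, 2)) = Mul(I, Pow(2298, Rational(1, 2))) ≈ Mul(47.937, I))
Add(Function('C')(Add(-3, Mul(-1, 2)), 30), Mul(-1, F)) = Add(Add(6, 30, Add(-3, Mul(-1, 2))), Mul(-1, Mul(I, Pow(2298, Rational(1, 2))))) = Add(Add(6, 30, Add(-3, -2)), Mul(-1, I, Pow(2298, Rational(1, 2)))) = Add(Add(6, 30, -5), Mul(-1, I, Pow(2298, Rational(1, 2)))) = Add(31, Mul(-1, I, Pow(2298, Rational(1, 2))))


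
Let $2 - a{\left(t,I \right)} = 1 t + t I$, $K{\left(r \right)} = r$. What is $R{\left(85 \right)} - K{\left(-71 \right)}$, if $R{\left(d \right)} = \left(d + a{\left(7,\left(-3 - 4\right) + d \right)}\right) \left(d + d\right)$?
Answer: $-79149$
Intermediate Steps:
$a{\left(t,I \right)} = 2 - t - I t$ ($a{\left(t,I \right)} = 2 - \left(1 t + t I\right) = 2 - \left(t + I t\right) = 2 - t - I t$)
$R{\left(d \right)} = 2 d \left(44 - 6 d\right)$ ($R{\left(d \right)} = \left(d - \left(5 + \left(\left(-3 - 4\right) + d\right) 7\right)\right) \left(d + d\right) = \left(d - \left(5 + \left(-7 + d\right) 7\right)\right) 2 d = \left(d - \left(-44 + 7 d\right)\right) 2 d = \left(44 - 6 d\right) 2 d = 2 d \left(44 - 6 d\right)$)
$R{\left(85 \right)} - K{\left(-71 \right)} = 4 \cdot 85 \left(22 - 255\right) - -71 = 4 \cdot 85 \left(22 - 255\right) + 71 = 4 \cdot 85 \left(-233\right) + 71 = -79220 + 71 = -79149$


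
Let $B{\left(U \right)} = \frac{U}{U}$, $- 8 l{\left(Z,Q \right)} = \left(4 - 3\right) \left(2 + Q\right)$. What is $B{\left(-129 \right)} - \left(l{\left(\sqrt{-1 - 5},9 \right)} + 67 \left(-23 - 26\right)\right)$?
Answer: $\frac{26283}{8} \approx 3285.4$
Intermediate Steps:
$l{\left(Z,Q \right)} = - \frac{1}{4} - \frac{Q}{8}$ ($l{\left(Z,Q \right)} = - \frac{\left(4 - 3\right) \left(2 + Q\right)}{8} = - \frac{1 \left(2 + Q\right)}{8} = - \frac{2 + Q}{8} = - \frac{1}{4} - \frac{Q}{8}$)
$B{\left(U \right)} = 1$
$B{\left(-129 \right)} - \left(l{\left(\sqrt{-1 - 5},9 \right)} + 67 \left(-23 - 26\right)\right) = 1 - \left(\left(- \frac{1}{4} - \frac{9}{8}\right) + 67 \left(-23 - 26\right)\right) = 1 - \left(\left(- \frac{1}{4} - \frac{9}{8}\right) + 67 \left(-49\right)\right) = 1 - \left(- \frac{11}{8} - 3283\right) = 1 - - \frac{26275}{8} = 1 + \frac{26275}{8} = \frac{26283}{8}$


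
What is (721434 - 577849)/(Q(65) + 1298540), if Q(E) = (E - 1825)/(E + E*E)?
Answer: 5599815/50643044 ≈ 0.11057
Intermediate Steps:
Q(E) = (-1825 + E)/(E + E²)
(721434 - 577849)/(Q(65) + 1298540) = (721434 - 577849)/((-1825 + 65)/(65*(1 + 65)) + 1298540) = 143585/((1/65)*(-1760)/66 + 1298540) = 143585/((1/65)*(1/66)*(-1760) + 1298540) = 143585/(-16/39 + 1298540) = 143585/(50643044/39) = 143585*(39/50643044) = 5599815/50643044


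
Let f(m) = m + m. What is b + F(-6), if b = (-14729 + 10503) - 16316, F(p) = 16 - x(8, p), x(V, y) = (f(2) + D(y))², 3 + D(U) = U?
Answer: -20551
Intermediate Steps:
D(U) = -3 + U
f(m) = 2*m
x(V, y) = (1 + y)² (x(V, y) = (2*2 + (-3 + y))² = (4 + (-3 + y))² = (1 + y)²)
F(p) = 16 - (1 + p)²
b = -20542 (b = -4226 - 16316 = -20542)
b + F(-6) = -20542 + (16 - (1 - 6)²) = -20542 + (16 - 1*(-5)²) = -20542 + (16 - 1*25) = -20542 + (16 - 25) = -20542 - 9 = -20551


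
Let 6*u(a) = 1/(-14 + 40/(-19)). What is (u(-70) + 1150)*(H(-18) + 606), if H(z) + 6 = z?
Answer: 204803957/306 ≈ 6.6929e+5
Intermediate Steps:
H(z) = -6 + z
u(a) = -19/1836 (u(a) = 1/(6*(-14 + 40/(-19))) = 1/(6*(-14 + 40*(-1/19))) = 1/(6*(-14 - 40/19)) = 1/(6*(-306/19)) = (⅙)*(-19/306) = -19/1836)
(u(-70) + 1150)*(H(-18) + 606) = (-19/1836 + 1150)*((-6 - 18) + 606) = 2111381*(-24 + 606)/1836 = (2111381/1836)*582 = 204803957/306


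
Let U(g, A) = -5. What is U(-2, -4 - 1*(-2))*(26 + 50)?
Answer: -380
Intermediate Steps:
U(-2, -4 - 1*(-2))*(26 + 50) = -5*(26 + 50) = -5*76 = -380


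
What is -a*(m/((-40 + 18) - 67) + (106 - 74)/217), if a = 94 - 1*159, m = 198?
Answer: -2607670/19313 ≈ -135.02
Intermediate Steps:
a = -65 (a = 94 - 159 = -65)
-a*(m/((-40 + 18) - 67) + (106 - 74)/217) = -(-65)*(198/((-40 + 18) - 67) + (106 - 74)/217) = -(-65)*(198/(-22 - 67) + 32*(1/217)) = -(-65)*(198/(-89) + 32/217) = -(-65)*(198*(-1/89) + 32/217) = -(-65)*(-198/89 + 32/217) = -(-65)*(-40118)/19313 = -1*2607670/19313 = -2607670/19313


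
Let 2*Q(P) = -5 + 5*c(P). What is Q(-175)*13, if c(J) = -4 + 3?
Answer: -65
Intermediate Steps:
c(J) = -1
Q(P) = -5 (Q(P) = (-5 + 5*(-1))/2 = (-5 - 5)/2 = (1/2)*(-10) = -5)
Q(-175)*13 = -5*13 = -65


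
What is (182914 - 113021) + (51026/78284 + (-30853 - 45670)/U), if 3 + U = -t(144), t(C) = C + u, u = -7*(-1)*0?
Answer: 405154529159/5753874 ≈ 70414.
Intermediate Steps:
u = 0 (u = 7*0 = 0)
t(C) = C (t(C) = C + 0 = C)
U = -147 (U = -3 - 1*144 = -3 - 144 = -147)
(182914 - 113021) + (51026/78284 + (-30853 - 45670)/U) = (182914 - 113021) + (51026/78284 + (-30853 - 45670)/(-147)) = 69893 + (51026*(1/78284) - 76523*(-1/147)) = 69893 + (25513/39142 + 76523/147) = 69893 + 2999013677/5753874 = 405154529159/5753874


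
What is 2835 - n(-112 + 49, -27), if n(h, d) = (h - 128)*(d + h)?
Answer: -14355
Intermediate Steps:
n(h, d) = (-128 + h)*(d + h)
2835 - n(-112 + 49, -27) = 2835 - ((-112 + 49)**2 - 128*(-27) - 128*(-112 + 49) - 27*(-112 + 49)) = 2835 - ((-63)**2 + 3456 - 128*(-63) - 27*(-63)) = 2835 - (3969 + 3456 + 8064 + 1701) = 2835 - 1*17190 = 2835 - 17190 = -14355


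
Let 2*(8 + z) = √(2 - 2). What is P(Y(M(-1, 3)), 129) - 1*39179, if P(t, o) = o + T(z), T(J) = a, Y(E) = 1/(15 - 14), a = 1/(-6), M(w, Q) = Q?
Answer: -234301/6 ≈ -39050.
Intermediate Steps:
z = -8 (z = -8 + √(2 - 2)/2 = -8 + √0/2 = -8 + (½)*0 = -8 + 0 = -8)
a = -⅙ ≈ -0.16667
Y(E) = 1 (Y(E) = 1/1 = 1)
T(J) = -⅙
P(t, o) = -⅙ + o (P(t, o) = o - ⅙ = -⅙ + o)
P(Y(M(-1, 3)), 129) - 1*39179 = (-⅙ + 129) - 1*39179 = 773/6 - 39179 = -234301/6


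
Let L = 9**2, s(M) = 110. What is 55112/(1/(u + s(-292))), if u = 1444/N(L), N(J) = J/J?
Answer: 85644048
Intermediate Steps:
L = 81
N(J) = 1
u = 1444 (u = 1444/1 = 1444*1 = 1444)
55112/(1/(u + s(-292))) = 55112/(1/(1444 + 110)) = 55112/(1/1554) = 55112*1554 = 85644048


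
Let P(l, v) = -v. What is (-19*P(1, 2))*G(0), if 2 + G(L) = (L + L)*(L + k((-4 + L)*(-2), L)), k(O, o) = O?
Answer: -76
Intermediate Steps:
G(L) = -2 + 2*L*(8 - L) (G(L) = -2 + (L + L)*(L + (-4 + L)*(-2)) = -2 + (2*L)*(L + (8 - 2*L)) = -2 + (2*L)*(8 - L) = -2 + 2*L*(8 - L))
(-19*P(1, 2))*G(0) = (-(-19)*2)*(-2 - 2*0² + 16*0) = (-19*(-2))*(-2 - 2*0 + 0) = 38*(-2 + 0 + 0) = 38*(-2) = -76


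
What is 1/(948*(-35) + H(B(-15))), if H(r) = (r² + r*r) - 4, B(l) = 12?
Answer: -1/32896 ≈ -3.0399e-5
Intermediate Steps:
H(r) = -4 + 2*r² (H(r) = (r² + r²) - 4 = 2*r² - 4 = -4 + 2*r²)
1/(948*(-35) + H(B(-15))) = 1/(948*(-35) + (-4 + 2*12²)) = 1/(-33180 + (-4 + 2*144)) = 1/(-33180 + (-4 + 288)) = 1/(-33180 + 284) = 1/(-32896) = -1/32896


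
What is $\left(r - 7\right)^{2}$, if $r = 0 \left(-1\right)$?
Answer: $49$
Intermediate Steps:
$r = 0$
$\left(r - 7\right)^{2} = \left(0 - 7\right)^{2} = \left(-7\right)^{2} = 49$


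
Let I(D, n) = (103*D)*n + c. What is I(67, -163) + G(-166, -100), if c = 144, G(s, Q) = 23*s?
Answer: -1128537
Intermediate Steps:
I(D, n) = 144 + 103*D*n (I(D, n) = (103*D)*n + 144 = 103*D*n + 144 = 144 + 103*D*n)
I(67, -163) + G(-166, -100) = (144 + 103*67*(-163)) + 23*(-166) = (144 - 1124863) - 3818 = -1124719 - 3818 = -1128537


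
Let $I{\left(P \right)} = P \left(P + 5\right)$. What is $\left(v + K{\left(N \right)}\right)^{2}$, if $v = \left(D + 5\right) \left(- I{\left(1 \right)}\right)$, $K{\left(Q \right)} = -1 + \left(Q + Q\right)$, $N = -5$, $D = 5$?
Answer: $5041$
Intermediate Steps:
$I{\left(P \right)} = P \left(5 + P\right)$
$K{\left(Q \right)} = -1 + 2 Q$
$v = -60$ ($v = \left(5 + 5\right) \left(- 1 \left(5 + 1\right)\right) = 10 \left(- 1 \cdot 6\right) = 10 \left(\left(-1\right) 6\right) = 10 \left(-6\right) = -60$)
$\left(v + K{\left(N \right)}\right)^{2} = \left(-60 + \left(-1 + 2 \left(-5\right)\right)\right)^{2} = \left(-60 - 11\right)^{2} = \left(-71\right)^{2} = 5041$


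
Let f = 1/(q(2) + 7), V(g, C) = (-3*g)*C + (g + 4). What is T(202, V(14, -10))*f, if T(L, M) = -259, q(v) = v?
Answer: -259/9 ≈ -28.778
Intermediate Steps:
V(g, C) = 4 + g - 3*C*g (V(g, C) = -3*C*g + (4 + g) = 4 + g - 3*C*g)
f = ⅑ (f = 1/(2 + 7) = 1/9 = ⅑ ≈ 0.11111)
T(202, V(14, -10))*f = -259*⅑ = -259/9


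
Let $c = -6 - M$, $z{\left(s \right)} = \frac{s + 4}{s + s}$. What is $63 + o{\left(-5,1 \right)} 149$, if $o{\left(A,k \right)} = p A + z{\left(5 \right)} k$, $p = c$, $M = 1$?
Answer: $\frac{54121}{10} \approx 5412.1$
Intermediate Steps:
$z{\left(s \right)} = \frac{4 + s}{2 s}$
$c = -7$ ($c = -6 - 1 = -7$)
$p = -7$
$o{\left(A,k \right)} = - 7 A + \frac{9 k}{10}$ ($o{\left(A,k \right)} = - 7 A + \frac{4 + 5}{2 \cdot 5} k = - 7 A + \frac{1}{2} \cdot \frac{1}{5} \cdot 9 k = - 7 A + \frac{9 k}{10}$)
$63 + o{\left(-5,1 \right)} 149 = 63 + \left(\left(-7\right) \left(-5\right) + \frac{9}{10} \cdot 1\right) 149 = 63 + \left(35 + \frac{9}{10}\right) 149 = 63 + \frac{359}{10} \cdot 149 = 63 + \frac{53491}{10} = \frac{54121}{10}$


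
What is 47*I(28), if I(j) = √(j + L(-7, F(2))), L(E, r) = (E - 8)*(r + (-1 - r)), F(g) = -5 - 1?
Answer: 47*√43 ≈ 308.20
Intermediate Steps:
F(g) = -6
L(E, r) = 8 - E (L(E, r) = (-8 + E)*(-1) = 8 - E)
I(j) = √(15 + j) (I(j) = √(j + (8 - 1*(-7))) = √(j + (8 + 7)) = √(j + 15) = √(15 + j))
47*I(28) = 47*√(15 + 28) = 47*√43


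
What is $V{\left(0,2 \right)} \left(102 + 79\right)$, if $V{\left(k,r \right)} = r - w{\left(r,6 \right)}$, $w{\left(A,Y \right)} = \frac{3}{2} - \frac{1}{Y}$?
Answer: $\frac{362}{3} \approx 120.67$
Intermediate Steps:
$w{\left(A,Y \right)} = \frac{3}{2} - \frac{1}{Y}$ ($w{\left(A,Y \right)} = 3 \cdot \frac{1}{2} - \frac{1}{Y} = \frac{3}{2} - \frac{1}{Y}$)
$V{\left(k,r \right)} = - \frac{4}{3} + r$ ($V{\left(k,r \right)} = r - \left(\frac{3}{2} - \frac{1}{6}\right) = r - \frac{4}{3} = - \frac{4}{3} + r$)
$V{\left(0,2 \right)} \left(102 + 79\right) = \left(- \frac{4}{3} + 2\right) \left(102 + 79\right) = \frac{2}{3} \cdot 181 = \frac{362}{3}$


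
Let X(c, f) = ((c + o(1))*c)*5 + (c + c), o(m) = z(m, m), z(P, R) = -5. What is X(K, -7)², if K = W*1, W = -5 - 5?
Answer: 532900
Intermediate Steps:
o(m) = -5
W = -10
K = -10 (K = -10*1 = -10)
X(c, f) = 2*c + 5*c*(-5 + c) (X(c, f) = ((c - 5)*c)*5 + (c + c) = ((-5 + c)*c)*5 + 2*c = (c*(-5 + c))*5 + 2*c = 5*c*(-5 + c) + 2*c = 2*c + 5*c*(-5 + c))
X(K, -7)² = (-10*(-23 + 5*(-10)))² = (-10*(-23 - 50))² = (-10*(-73))² = 730² = 532900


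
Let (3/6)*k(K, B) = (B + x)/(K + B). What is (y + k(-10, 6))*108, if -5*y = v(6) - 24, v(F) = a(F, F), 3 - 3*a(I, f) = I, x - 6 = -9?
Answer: 378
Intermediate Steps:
x = -3 (x = 6 - 9 = -3)
a(I, f) = 1 - I/3
k(K, B) = 2*(-3 + B)/(B + K) (k(K, B) = 2*((B - 3)/(K + B)) = 2*((-3 + B)/(B + K)) = 2*(-3 + B)/(B + K))
v(F) = 1 - F/3
y = 5 (y = -((1 - ⅓*6) - 24)/5 = -((1 - 2) - 24)/5 = -(-1 - 24)/5 = -⅕*(-25) = 5)
(y + k(-10, 6))*108 = (5 + 2*(-3 + 6)/(6 - 10))*108 = (5 + 2*3/(-4))*108 = (5 + 2*(-¼)*3)*108 = (5 - 3/2)*108 = (7/2)*108 = 378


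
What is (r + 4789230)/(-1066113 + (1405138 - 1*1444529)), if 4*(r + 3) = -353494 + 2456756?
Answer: -10630085/2211008 ≈ -4.8078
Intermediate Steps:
r = 1051625/2 (r = -3 + (-353494 + 2456756)/4 = -3 + (¼)*2103262 = -3 + 1051631/2 = 1051625/2 ≈ 5.2581e+5)
(r + 4789230)/(-1066113 + (1405138 - 1*1444529)) = (1051625/2 + 4789230)/(-1066113 + (1405138 - 1*1444529)) = 10630085/(2*(-1066113 + (1405138 - 1444529))) = 10630085/(2*(-1066113 - 39391)) = (10630085/2)/(-1105504) = (10630085/2)*(-1/1105504) = -10630085/2211008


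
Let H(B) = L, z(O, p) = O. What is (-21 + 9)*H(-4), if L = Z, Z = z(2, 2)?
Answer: -24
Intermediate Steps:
Z = 2
L = 2
H(B) = 2
(-21 + 9)*H(-4) = (-21 + 9)*2 = -12*2 = -24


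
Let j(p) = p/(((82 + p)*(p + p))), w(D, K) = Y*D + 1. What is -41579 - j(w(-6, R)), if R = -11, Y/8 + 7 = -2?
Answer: -42826371/1030 ≈ -41579.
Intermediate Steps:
Y = -72 (Y = -56 + 8*(-2) = -56 - 16 = -72)
w(D, K) = 1 - 72*D (w(D, K) = -72*D + 1 = 1 - 72*D)
j(p) = 1/(2*(82 + p)) (j(p) = p/(((82 + p)*(2*p))) = p/((2*p*(82 + p))) = p*(1/(2*p*(82 + p))) = 1/(2*(82 + p)))
-41579 - j(w(-6, R)) = -41579 - 1/(2*(82 + (1 - 72*(-6)))) = -41579 - 1/(2*(82 + (1 + 432))) = -41579 - 1/(2*(82 + 433)) = -41579 - 1/(2*515) = -41579 - 1*1/1030 = -41579 - 1/1030 = -42826371/1030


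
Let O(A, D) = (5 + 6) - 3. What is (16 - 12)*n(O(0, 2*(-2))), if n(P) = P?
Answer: 32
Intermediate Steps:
O(A, D) = 8 (O(A, D) = 11 - 3 = 8)
(16 - 12)*n(O(0, 2*(-2))) = (16 - 12)*8 = 4*8 = 32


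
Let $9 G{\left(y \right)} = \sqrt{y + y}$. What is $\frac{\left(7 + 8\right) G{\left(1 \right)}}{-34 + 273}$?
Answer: $\frac{5 \sqrt{2}}{717} \approx 0.009862$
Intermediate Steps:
$G{\left(y \right)} = \frac{\sqrt{2} \sqrt{y}}{9}$ ($G{\left(y \right)} = \frac{\sqrt{y + y}}{9} = \frac{\sqrt{2 y}}{9} = \frac{\sqrt{2} \sqrt{y}}{9}$)
$\frac{\left(7 + 8\right) G{\left(1 \right)}}{-34 + 273} = \frac{\left(7 + 8\right) \frac{\sqrt{2} \sqrt{1}}{9}}{-34 + 273} = \frac{15 \cdot \frac{1}{9} \sqrt{2} \cdot 1}{239} = \frac{15 \frac{\sqrt{2}}{9}}{239} = \frac{\frac{5}{3} \sqrt{2}}{239} = \frac{5 \sqrt{2}}{717}$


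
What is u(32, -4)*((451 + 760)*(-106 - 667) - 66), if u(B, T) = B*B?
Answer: -958637056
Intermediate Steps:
u(B, T) = B**2
u(32, -4)*((451 + 760)*(-106 - 667) - 66) = 32**2*((451 + 760)*(-106 - 667) - 66) = 1024*(1211*(-773) - 66) = 1024*(-936103 - 66) = 1024*(-936169) = -958637056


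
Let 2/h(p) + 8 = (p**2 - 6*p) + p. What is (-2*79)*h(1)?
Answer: 79/3 ≈ 26.333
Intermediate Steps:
h(p) = 2/(-8 + p**2 - 5*p) (h(p) = 2/(-8 + ((p**2 - 6*p) + p)) = 2/(-8 + (p**2 - 5*p)) = 2/(-8 + p**2 - 5*p))
(-2*79)*h(1) = (-2*79)*(2/(-8 + 1**2 - 5*1)) = -316/(-8 + 1 - 5) = -316/(-12) = -316*(-1)/12 = -158*(-1/6) = 79/3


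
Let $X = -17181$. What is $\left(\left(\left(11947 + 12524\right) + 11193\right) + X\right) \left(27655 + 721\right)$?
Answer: $524473608$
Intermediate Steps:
$\left(\left(\left(11947 + 12524\right) + 11193\right) + X\right) \left(27655 + 721\right) = \left(\left(\left(11947 + 12524\right) + 11193\right) - 17181\right) \left(27655 + 721\right) = \left(\left(24471 + 11193\right) - 17181\right) 28376 = \left(35664 - 17181\right) 28376 = 18483 \cdot 28376 = 524473608$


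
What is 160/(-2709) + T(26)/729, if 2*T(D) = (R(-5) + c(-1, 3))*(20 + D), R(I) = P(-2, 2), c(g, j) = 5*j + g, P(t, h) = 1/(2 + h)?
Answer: 114257/292572 ≈ 0.39053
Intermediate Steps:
c(g, j) = g + 5*j
R(I) = ¼ (R(I) = 1/(2 + 2) = 1/4 = ¼)
T(D) = 285/2 + 57*D/8 (T(D) = ((¼ + (-1 + 5*3))*(20 + D))/2 = ((¼ + (-1 + 15))*(20 + D))/2 = ((¼ + 14)*(20 + D))/2 = (57*(20 + D)/4)/2 = (285 + 57*D/4)/2 = 285/2 + 57*D/8)
160/(-2709) + T(26)/729 = 160/(-2709) + (285/2 + (57/8)*26)/729 = 160*(-1/2709) + (285/2 + 741/4)*(1/729) = -160/2709 + (1311/4)*(1/729) = -160/2709 + 437/972 = 114257/292572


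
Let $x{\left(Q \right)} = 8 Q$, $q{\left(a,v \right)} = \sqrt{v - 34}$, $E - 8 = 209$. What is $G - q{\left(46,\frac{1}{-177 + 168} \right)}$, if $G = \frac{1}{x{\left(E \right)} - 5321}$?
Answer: $- \frac{1}{3585} - \frac{i \sqrt{307}}{3} \approx -0.00027894 - 5.8405 i$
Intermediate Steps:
$E = 217$ ($E = 8 + 209 = 217$)
$q{\left(a,v \right)} = \sqrt{-34 + v}$
$G = - \frac{1}{3585}$ ($G = \frac{1}{8 \cdot 217 - 5321} = \frac{1}{1736 - 5321} = \frac{1}{-3585} = - \frac{1}{3585} \approx -0.00027894$)
$G - q{\left(46,\frac{1}{-177 + 168} \right)} = - \frac{1}{3585} - \sqrt{-34 + \frac{1}{-177 + 168}} = - \frac{1}{3585} - \sqrt{-34 + \frac{1}{-9}} = - \frac{1}{3585} - \sqrt{-34 - \frac{1}{9}} = - \frac{1}{3585} - \sqrt{- \frac{307}{9}} = - \frac{1}{3585} - \frac{i \sqrt{307}}{3}$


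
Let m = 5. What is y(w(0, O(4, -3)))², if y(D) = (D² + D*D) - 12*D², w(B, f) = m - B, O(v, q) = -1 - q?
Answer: 62500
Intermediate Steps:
w(B, f) = 5 - B
y(D) = -10*D² (y(D) = (D² + D²) - 12*D² = 2*D² - 12*D² = -10*D²)
y(w(0, O(4, -3)))² = (-10*(5 - 1*0)²)² = (-10*(5 + 0)²)² = (-10*5²)² = (-10*25)² = (-250)² = 62500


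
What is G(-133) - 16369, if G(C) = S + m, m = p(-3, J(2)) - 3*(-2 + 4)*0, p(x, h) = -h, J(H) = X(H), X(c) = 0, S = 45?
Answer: -16324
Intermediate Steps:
J(H) = 0
m = 0 (m = -1*0 - 3*(-2 + 4)*0 = 0 - 3*2*0 = 0 - 6*0 = 0 - 1*0 = 0 + 0 = 0)
G(C) = 45 (G(C) = 45 + 0 = 45)
G(-133) - 16369 = 45 - 16369 = -16324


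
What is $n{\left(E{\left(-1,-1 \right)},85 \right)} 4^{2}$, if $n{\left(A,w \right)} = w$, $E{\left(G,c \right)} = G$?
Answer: $1360$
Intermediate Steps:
$n{\left(E{\left(-1,-1 \right)},85 \right)} 4^{2} = 85 \cdot 4^{2} = 85 \cdot 16 = 1360$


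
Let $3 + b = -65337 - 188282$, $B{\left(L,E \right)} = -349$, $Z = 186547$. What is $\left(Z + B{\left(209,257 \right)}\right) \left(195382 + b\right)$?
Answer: $-10844171520$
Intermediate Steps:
$b = -253622$ ($b = -3 - 253619 = -253622$)
$\left(Z + B{\left(209,257 \right)}\right) \left(195382 + b\right) = \left(186547 - 349\right) \left(195382 - 253622\right) = 186198 \left(-58240\right) = -10844171520$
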